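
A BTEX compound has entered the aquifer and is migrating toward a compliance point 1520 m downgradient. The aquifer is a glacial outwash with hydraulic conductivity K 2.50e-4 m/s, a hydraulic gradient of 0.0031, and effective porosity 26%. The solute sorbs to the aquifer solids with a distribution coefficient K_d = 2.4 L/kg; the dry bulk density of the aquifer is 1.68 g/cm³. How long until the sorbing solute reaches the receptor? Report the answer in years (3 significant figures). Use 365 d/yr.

267 years

K = 2.50e-4 m/s × 86400 s/d = 21.60 m/d
q = Ki = 21.60 × 0.0031 = 0.06696 m/d
v_s = q/n_e = 0.06696/0.26 = 0.2575 m/d
Retardation R = 1 + ρ_b·K_d/n = 1 + 1.68×2.4/0.26 = 16.51
Contaminant velocity v_c = v/R = 0.2575/16.51 = 0.01560 m/d
t = L/v_c = 1520/0.01560 = 97430 d
   = 97430/365 = 267 yr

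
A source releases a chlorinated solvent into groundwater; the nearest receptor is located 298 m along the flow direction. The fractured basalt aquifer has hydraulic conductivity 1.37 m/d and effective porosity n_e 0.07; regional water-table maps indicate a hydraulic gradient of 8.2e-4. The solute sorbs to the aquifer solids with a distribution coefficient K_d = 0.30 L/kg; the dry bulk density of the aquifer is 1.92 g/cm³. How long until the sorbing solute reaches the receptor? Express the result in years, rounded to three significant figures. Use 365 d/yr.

469 years

Darcy flux q = K·i = 1.37 × 8.2e-4 = 0.001123 m/d
Average linear velocity = 0.001123 / 0.07 = 0.01605 m/d
Retardation R = 1 + ρ_b·K_d/n = 1 + 1.92×0.30/0.07 = 9.229
Contaminant velocity v_c = v/R = 0.01605/9.229 = 0.001739 m/d
t = L/v_c = 298/0.001739 = 171400 d
   = 171400/365 = 469 yr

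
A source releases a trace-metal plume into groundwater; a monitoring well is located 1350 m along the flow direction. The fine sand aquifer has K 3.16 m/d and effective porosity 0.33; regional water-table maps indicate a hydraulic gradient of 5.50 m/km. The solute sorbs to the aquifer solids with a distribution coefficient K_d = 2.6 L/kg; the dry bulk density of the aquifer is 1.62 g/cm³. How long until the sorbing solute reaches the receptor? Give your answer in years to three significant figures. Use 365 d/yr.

q = Ki = 3.16 × 0.0055 = 0.01738 m/d
v_s = q/n_e = 0.01738/0.33 = 0.05267 m/d
Retardation R = 1 + ρ_b·K_d/n = 1 + 1.62×2.6/0.33 = 13.76
Contaminant velocity v_c = v/R = 0.05267/13.76 = 0.003827 m/d
t = L/v_c = 1350/0.003827 = 352800 d
   = 352800/365 = 967 yr

967 years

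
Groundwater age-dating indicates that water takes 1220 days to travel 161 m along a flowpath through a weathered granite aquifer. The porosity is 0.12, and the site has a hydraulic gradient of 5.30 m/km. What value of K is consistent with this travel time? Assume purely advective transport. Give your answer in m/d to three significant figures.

v = L / t = 161 / 1220 = 0.1320 m/d
K = v · n / i = 0.1320 × 0.12 / 0.0053 = 2.99 m/d

2.99 m/d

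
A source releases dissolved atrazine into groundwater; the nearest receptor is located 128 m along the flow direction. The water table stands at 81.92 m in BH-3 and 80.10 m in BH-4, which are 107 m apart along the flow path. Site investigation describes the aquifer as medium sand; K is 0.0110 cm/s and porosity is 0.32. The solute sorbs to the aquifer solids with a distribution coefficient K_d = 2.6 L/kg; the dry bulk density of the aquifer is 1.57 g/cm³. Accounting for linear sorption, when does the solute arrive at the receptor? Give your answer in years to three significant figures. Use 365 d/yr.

9.55 years

Hydraulic gradient i = (81.92 − 80.10) / 107 = 1.82 / 107 = 0.01701
K = 0.0110 cm/s × 864 = 9.504 m/d
q = Ki = 9.504 × 0.01701 = 0.1617 m/d
v_s = q/n_e = 0.1617/0.32 = 0.5052 m/d
Retardation R = 1 + ρ_b·K_d/n = 1 + 1.57×2.6/0.32 = 13.76
Contaminant velocity v_c = v/R = 0.5052/13.76 = 0.03672 m/d
t = L/v_c = 128/0.03672 = 3486 d
   = 3486/365 = 9.55 yr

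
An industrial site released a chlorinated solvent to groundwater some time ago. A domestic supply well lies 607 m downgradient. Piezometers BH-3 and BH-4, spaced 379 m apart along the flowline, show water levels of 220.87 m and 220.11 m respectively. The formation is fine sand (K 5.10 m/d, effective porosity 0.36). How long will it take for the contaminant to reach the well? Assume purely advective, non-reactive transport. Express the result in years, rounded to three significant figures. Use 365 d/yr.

58.5 years

Hydraulic gradient i = (220.87 − 220.11) / 379 = 0.76 / 379 = 0.002005
Darcy flux q = K·i = 5.10 × 0.002005 = 0.01023 m/d
v = Ki/n = 5.10·0.002005/0.36 = 0.02841 m/d
t = L / v = 607 / 0.02841 = 21370 d
   = 21370 / 365 = 58.5 yr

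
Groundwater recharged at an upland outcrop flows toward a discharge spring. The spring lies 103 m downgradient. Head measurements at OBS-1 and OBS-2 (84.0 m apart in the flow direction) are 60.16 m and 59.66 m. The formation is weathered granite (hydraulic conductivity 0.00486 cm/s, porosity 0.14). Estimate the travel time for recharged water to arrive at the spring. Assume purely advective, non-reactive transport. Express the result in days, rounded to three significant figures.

577 days

Hydraulic gradient i = (60.16 − 59.66) / 84.0 = 0.50 / 84.0 = 0.005952
K = 0.00486 cm/s × 864 = 4.199 m/d
q = Ki = 4.199 × 0.005952 = 0.02499 m/d
v_s = q/n_e = 0.02499/0.14 = 0.1785 m/d
t = L / v = 103 / 0.1785 = 576.9 d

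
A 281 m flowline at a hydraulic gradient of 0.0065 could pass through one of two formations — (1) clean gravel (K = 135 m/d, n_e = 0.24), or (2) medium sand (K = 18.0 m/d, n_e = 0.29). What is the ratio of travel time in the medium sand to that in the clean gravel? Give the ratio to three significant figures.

Unit 1 (clean gravel): v = 135×0.0065/0.24 = 3.656 m/d, t = 281/3.656 = 76.85 d
Unit 2 (medium sand): v = 18.0×0.0065/0.29 = 0.4034 m/d, t = 281/0.4034 = 696.5 d
t(medium sand) / t(clean gravel) = 696.5/76.85 = 9.06

9.06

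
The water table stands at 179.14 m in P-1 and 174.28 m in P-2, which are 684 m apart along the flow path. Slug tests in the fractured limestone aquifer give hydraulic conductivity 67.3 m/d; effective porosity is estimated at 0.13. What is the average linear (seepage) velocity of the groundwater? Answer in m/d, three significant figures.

3.68 m/d

Hydraulic gradient i = (179.14 − 174.28) / 684 = 4.86 / 684 = 0.007105
q = Ki = 67.3 × 0.007105 = 0.4782 m/d
Seepage velocity v = q / n = 0.4782 / 0.13 = 3.678 m/d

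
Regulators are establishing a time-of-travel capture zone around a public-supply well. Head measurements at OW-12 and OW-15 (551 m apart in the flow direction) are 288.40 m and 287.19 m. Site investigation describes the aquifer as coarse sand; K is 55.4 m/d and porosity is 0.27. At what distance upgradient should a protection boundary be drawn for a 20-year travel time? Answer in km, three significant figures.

3.29 km

Hydraulic gradient i = (288.40 − 287.19) / 551 = 1.21 / 551 = 0.002196
Darcy flux q = K·i = 55.4 × 0.002196 = 0.1217 m/d
v_s = q/n_e = 0.1217/0.27 = 0.4506 m/d
T = 20 yr × 365 = 7300 d
L = v × T = 0.4506 × 7300 = 3289 m
   = 3.29 km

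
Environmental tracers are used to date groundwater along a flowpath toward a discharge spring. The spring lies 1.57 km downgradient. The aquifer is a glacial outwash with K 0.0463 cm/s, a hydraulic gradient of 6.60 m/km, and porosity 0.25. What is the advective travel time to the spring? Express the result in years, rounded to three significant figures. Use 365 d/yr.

K = 0.0463 cm/s × 864 = 40.00 m/d
Specific discharge q = 40.00 × 0.0066 = 0.2640 m/d
v = Ki/n = 40.00·0.0066/0.25 = 1.056 m/d
L = 1.57 km = 1570 m
t = L / v = 1570 / 1.056 = 1487 d
   = 1487 / 365 = 4.07 yr

4.07 years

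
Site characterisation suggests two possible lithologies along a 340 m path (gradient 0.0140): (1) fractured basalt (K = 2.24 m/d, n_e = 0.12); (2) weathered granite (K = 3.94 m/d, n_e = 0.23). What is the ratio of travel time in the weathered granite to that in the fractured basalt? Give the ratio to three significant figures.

1.09

Unit 1 (fractured basalt): v = 2.24×0.014/0.12 = 0.2613 m/d, t = 340/0.2613 = 1301 d
Unit 2 (weathered granite): v = 3.94×0.014/0.23 = 0.2398 m/d, t = 340/0.2398 = 1418 d
t(weathered granite) / t(fractured basalt) = 1418/1301 = 1.09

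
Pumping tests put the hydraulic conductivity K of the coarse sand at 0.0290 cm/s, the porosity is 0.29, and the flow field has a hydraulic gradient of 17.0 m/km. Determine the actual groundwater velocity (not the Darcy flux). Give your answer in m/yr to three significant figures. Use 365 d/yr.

K = 0.0290 cm/s × 864 = 25.06 m/d
Specific discharge q = 25.06 × 0.017 = 0.4260 m/d
Seepage velocity v = q / n = 0.4260 / 0.29 = 1.469 m/d
   = 1.469 × 365 = 536 m/yr

536 m/yr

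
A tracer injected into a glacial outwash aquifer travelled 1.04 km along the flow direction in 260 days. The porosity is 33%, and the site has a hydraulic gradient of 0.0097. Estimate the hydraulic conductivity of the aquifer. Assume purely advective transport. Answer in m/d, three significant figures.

136 m/d

L = 1.04 km = 1040 m
v = L / t = 1040 / 260 = 4.000 m/d
K = v · n / i = 4.000 × 0.33 / 0.0097 = 136 m/d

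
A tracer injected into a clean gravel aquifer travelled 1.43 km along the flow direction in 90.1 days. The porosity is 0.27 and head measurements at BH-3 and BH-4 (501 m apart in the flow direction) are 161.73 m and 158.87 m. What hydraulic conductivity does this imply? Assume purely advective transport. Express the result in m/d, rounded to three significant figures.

Hydraulic gradient i = (161.73 − 158.87) / 501 = 2.86 / 501 = 0.005709
L = 1.43 km = 1430 m
v = L / t = 1430 / 90.1 = 15.87 m/d
K = v · n / i = 15.87 × 0.27 / 0.005709 = 751 m/d

751 m/d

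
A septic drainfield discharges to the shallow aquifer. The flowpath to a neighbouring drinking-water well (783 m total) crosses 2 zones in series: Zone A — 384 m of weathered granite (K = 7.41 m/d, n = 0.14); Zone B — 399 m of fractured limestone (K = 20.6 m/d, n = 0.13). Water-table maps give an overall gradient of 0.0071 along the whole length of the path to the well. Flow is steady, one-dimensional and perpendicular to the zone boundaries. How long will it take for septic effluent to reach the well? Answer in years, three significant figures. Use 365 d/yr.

3.71 years

Steady 1-D flow in series ⇒ the Darcy flux q is identical in every zone and the zone head losses add (resistances L/K in series).
Σ(L/K) = 384/7.41 + 399/20.6 = 51.82 + 19.37 = 71.19 d
K_eq = L_total / Σ(L/K) = 783 / 71.19 = 11.00 m/d
q = K_eq · i = 11.00 × 0.0071 = 0.07809 m/d (same in every zone)
Zone A: v = q/n = 0.07809/0.14 = 0.5578 m/d → t_A = 384/0.5578 = 688.4 d
Zone B: v = q/n = 0.07809/0.13 = 0.6007 m/d → t_B = 399/0.6007 = 664.2 d
Total t = 688.4 + 664.2 = 1353 d
   = 1353 / 365 = 3.71 yr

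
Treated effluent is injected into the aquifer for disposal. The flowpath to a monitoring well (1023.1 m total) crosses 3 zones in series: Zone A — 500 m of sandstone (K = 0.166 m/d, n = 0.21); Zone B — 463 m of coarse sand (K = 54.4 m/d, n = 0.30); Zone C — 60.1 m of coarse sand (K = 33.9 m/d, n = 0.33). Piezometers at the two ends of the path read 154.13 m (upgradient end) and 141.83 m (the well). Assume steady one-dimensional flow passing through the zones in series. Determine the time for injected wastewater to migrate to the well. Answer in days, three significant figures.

Total head drop ΔH = 154.13 − 141.83 = 12.30 m
Steady 1-D flow in series ⇒ the Darcy flux q is identical in every zone and the zone head losses add (resistances L/K in series).
Σ(L/K) = 500/0.166 + 463/54.4 + 60.1/33.9 = 3012 + 8.511 + 1.773 = 3022 d
q = ΔH / Σ(L/K) = 12.30 / 3022 = 0.004070 m/d (same in every zone)
Zone A: v = q/n = 0.004070/0.21 = 0.01938 m/d → t_A = 500/0.01938 = 25800 d
Zone B: v = q/n = 0.004070/0.30 = 0.01357 m/d → t_B = 463/0.01357 = 34130 d
Zone C: v = q/n = 0.004070/0.33 = 0.01233 m/d → t_C = 60.1/0.01233 = 4873 d
Total t = 25800 + 34130 + 4873 = 64800 d

64800 days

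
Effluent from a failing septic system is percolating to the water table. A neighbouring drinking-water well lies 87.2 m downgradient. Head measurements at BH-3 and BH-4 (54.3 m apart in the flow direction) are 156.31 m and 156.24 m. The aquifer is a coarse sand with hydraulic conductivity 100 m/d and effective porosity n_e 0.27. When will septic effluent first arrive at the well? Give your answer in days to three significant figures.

183 days

Hydraulic gradient i = (156.31 − 156.24) / 54.3 = 0.07 / 54.3 = 0.001289
Darcy flux q = K·i = 100 × 0.001289 = 0.1289 m/d
Average linear velocity = 0.1289 / 0.27 = 0.4775 m/d
t = L / v = 87.2 / 0.4775 = 182.6 d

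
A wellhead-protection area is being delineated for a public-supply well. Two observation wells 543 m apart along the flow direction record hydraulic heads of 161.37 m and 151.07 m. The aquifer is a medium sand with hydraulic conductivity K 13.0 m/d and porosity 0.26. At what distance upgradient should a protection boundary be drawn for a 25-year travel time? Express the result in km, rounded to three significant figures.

8.65 km

Hydraulic gradient i = (161.37 − 151.07) / 543 = 10.30 / 543 = 0.01897
Darcy flux q = K·i = 13.0 × 0.01897 = 0.2466 m/d
v_s = q/n_e = 0.2466/0.26 = 0.9484 m/d
T = 25 yr × 365 = 9125 d
L = v × T = 0.9484 × 9125 = 8654 m
   = 8.65 km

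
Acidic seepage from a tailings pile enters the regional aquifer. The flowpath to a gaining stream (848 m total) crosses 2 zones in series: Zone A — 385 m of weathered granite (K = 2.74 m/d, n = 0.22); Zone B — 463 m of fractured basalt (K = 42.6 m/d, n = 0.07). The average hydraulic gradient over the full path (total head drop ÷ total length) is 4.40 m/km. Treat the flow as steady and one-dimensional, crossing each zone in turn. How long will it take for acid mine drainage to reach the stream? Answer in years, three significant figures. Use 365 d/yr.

13.0 years

For zones in series the flux q is common to all zones; the equivalent conductivity is the harmonic (thickness-weighted) mean, K_eq = L_total / Σ(L_j/K_j).
Σ(L/K) = 385/2.74 + 463/42.6 = 140.5 + 10.87 = 151.4 d
K_eq = L_total / Σ(L/K) = 848 / 151.4 = 5.602 m/d
q = K_eq · i = 5.602 × 0.0044 = 0.02465 m/d (same in every zone)
Zone A: v = q/n = 0.02465/0.22 = 0.1120 m/d → t_A = 385/0.1120 = 3436 d
Zone B: v = q/n = 0.02465/0.07 = 0.3521 m/d → t_B = 463/0.3521 = 1315 d
Total t = 3436 + 1315 = 4751 d
   = 4751 / 365 = 13.0 yr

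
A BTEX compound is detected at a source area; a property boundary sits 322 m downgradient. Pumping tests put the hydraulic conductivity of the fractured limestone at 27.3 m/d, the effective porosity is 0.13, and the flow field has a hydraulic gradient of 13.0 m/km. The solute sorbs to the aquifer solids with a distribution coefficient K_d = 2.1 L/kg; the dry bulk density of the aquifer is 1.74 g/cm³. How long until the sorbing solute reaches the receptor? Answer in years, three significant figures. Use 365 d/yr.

9.41 years

Specific discharge q = 27.3 × 0.013 = 0.3549 m/d
Average linear velocity = 0.3549 / 0.13 = 2.730 m/d
Retardation R = 1 + ρ_b·K_d/n = 1 + 1.74×2.1/0.13 = 29.11
Contaminant velocity v_c = v/R = 2.730/29.11 = 0.09379 m/d
t = L/v_c = 322/0.09379 = 3433 d
   = 3433/365 = 9.41 yr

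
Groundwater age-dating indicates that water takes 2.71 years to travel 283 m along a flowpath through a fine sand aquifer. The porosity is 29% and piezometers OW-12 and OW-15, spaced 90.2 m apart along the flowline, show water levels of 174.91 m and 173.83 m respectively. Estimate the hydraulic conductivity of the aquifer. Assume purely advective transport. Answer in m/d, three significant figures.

6.93 m/d

Hydraulic gradient i = (174.91 − 173.83) / 90.2 = 1.08 / 90.2 = 0.01197
t = 2.71 years = 989.2 d
v = L / t = 283 / 989.2 = 0.2861 m/d
K = v · n / i = 0.2861 × 0.29 / 0.01197 = 6.93 m/d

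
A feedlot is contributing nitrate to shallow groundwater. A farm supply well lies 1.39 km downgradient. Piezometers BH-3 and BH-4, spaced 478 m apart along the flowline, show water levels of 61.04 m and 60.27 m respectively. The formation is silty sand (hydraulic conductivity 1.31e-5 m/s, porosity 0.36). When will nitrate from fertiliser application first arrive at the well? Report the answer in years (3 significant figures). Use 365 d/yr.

Hydraulic gradient i = (61.04 − 60.27) / 478 = 0.77 / 478 = 0.001611
K = 1.31e-5 m/s × 86400 s/d = 1.132 m/d
Darcy flux q = K·i = 1.132 × 0.001611 = 0.001823 m/d
Seepage velocity v = q / n = 0.001823 / 0.36 = 0.005065 m/d
L = 1.39 km = 1390 m
t = L / v = 1390 / 0.005065 = 274500 d
   = 274500 / 365 = 752 yr

752 years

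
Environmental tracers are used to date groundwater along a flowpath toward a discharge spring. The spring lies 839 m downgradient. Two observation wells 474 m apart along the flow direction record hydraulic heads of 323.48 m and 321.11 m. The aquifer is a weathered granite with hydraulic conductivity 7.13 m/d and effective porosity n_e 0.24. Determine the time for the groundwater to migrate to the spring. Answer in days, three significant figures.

5650 days

Hydraulic gradient i = (323.48 − 321.11) / 474 = 2.37 / 474 = 0.005000
Darcy flux q = K·i = 7.13 × 0.005000 = 0.03565 m/d
v = Ki/n = 7.13·0.005000/0.24 = 0.1485 m/d
t = L / v = 839 / 0.1485 = 5648 d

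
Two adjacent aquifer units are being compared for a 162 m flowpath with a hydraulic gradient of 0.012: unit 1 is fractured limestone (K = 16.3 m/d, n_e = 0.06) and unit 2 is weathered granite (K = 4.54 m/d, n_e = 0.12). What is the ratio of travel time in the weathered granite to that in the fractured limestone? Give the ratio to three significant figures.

7.18

Unit 1 (fractured limestone): v = 16.3×0.012/0.06 = 3.260 m/d, t = 162/3.260 = 49.69 d
Unit 2 (weathered granite): v = 4.54×0.012/0.12 = 0.4540 m/d, t = 162/0.4540 = 356.8 d
t(weathered granite) / t(fractured limestone) = 356.8/49.69 = 7.18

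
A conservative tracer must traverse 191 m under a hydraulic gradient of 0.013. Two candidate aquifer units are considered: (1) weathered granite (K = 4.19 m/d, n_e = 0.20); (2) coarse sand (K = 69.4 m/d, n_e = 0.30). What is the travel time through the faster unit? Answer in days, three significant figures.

Unit 1 (weathered granite): v = 4.19×0.013/0.20 = 0.2724 m/d, t = 191/0.2724 = 701.3 d
Unit 2 (coarse sand): v = 69.4×0.013/0.30 = 3.007 m/d, t = 191/3.007 = 63.51 d
Faster unit: t = 63.5 d

63.5 days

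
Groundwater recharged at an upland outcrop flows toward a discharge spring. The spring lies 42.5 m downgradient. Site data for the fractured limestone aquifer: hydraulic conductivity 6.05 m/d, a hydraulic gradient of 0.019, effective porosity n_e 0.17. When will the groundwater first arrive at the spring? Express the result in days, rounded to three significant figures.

Specific discharge q = 6.05 × 0.019 = 0.1150 m/d
Seepage velocity v = q / n = 0.1150 / 0.17 = 0.6762 m/d
t = L / v = 42.5 / 0.6762 = 62.85 d

62.9 days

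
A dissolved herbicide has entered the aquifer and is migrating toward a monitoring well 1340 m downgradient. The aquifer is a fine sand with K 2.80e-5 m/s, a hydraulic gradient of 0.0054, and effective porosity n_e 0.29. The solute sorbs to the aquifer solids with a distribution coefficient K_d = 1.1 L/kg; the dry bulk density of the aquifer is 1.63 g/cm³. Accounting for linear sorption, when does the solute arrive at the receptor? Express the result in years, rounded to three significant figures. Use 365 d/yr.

585 years

K = 2.80e-5 m/s × 86400 s/d = 2.419 m/d
Specific discharge q = 2.419 × 0.0054 = 0.01306 m/d
Seepage velocity v = q / n = 0.01306 / 0.29 = 0.04505 m/d
Retardation R = 1 + ρ_b·K_d/n = 1 + 1.63×1.1/0.29 = 7.183
Contaminant velocity v_c = v/R = 0.04505/7.183 = 0.006272 m/d
t = L/v_c = 1340/0.006272 = 213700 d
   = 213700/365 = 585 yr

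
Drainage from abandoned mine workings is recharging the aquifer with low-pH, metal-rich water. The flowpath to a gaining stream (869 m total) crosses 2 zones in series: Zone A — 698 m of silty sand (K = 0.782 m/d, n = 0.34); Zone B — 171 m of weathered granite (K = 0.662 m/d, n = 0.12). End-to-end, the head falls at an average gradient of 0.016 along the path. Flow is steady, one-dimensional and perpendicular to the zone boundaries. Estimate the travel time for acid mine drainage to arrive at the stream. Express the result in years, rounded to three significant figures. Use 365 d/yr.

For zones in series the flux q is common to all zones; the equivalent conductivity is the harmonic (thickness-weighted) mean, K_eq = L_total / Σ(L_j/K_j).
Σ(L/K) = 698/0.782 + 171/0.662 = 892.6 + 258.3 = 1151 d
K_eq = L_total / Σ(L/K) = 869 / 1151 = 0.7551 m/d
q = K_eq · i = 0.7551 × 0.016 = 0.01208 m/d (same in every zone)
Zone A: v = q/n = 0.01208/0.34 = 0.03553 m/d → t_A = 698/0.03553 = 19640 d
Zone B: v = q/n = 0.01208/0.12 = 0.1007 m/d → t_B = 171/0.1007 = 1699 d
Total t = 19640 + 1699 = 21340 d
   = 21340 / 365 = 58.5 yr

58.5 years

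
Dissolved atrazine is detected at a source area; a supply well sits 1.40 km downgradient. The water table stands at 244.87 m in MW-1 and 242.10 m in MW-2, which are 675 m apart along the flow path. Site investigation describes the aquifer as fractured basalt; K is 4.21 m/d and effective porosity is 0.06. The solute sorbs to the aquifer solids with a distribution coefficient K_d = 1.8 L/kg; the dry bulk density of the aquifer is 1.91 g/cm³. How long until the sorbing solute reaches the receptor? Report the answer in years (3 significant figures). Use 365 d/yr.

Hydraulic gradient i = (244.87 − 242.10) / 675 = 2.77 / 675 = 0.004104
Darcy flux q = K·i = 4.21 × 0.004104 = 0.01728 m/d
Average linear velocity = 0.01728 / 0.06 = 0.2879 m/d
Retardation R = 1 + ρ_b·K_d/n = 1 + 1.91×1.8/0.06 = 58.30
Contaminant velocity v_c = v/R = 0.2879/58.30 = 0.004939 m/d
L = 1.40 km = 1400 m
t = L/v_c = 1400/0.004939 = 283500 d
   = 283500/365 = 777 yr

777 years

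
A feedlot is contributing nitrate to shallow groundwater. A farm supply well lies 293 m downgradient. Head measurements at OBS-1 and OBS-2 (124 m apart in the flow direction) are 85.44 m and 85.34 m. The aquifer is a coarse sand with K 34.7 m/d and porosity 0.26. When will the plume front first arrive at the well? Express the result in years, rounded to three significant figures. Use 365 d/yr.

7.46 years

Hydraulic gradient i = (85.44 − 85.34) / 124 = 0.10 / 124 = 8.065e-4
Darcy flux q = K·i = 34.7 × 8.065e-4 = 0.02798 m/d
v = Ki/n = 34.7·8.065e-4/0.26 = 0.1076 m/d
t = L / v = 293 / 0.1076 = 2722 d
   = 2722 / 365 = 7.46 yr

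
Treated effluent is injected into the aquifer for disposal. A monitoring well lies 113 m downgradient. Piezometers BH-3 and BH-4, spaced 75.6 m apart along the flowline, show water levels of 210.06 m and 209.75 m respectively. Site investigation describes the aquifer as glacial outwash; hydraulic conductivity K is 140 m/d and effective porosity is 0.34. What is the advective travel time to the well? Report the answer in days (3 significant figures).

Hydraulic gradient i = (210.06 − 209.75) / 75.6 = 0.31 / 75.6 = 0.004101
Darcy flux q = K·i = 140 × 0.004101 = 0.5741 m/d
Seepage velocity v = q / n = 0.5741 / 0.34 = 1.688 m/d
t = L / v = 113 / 1.688 = 66.93 d

66.9 days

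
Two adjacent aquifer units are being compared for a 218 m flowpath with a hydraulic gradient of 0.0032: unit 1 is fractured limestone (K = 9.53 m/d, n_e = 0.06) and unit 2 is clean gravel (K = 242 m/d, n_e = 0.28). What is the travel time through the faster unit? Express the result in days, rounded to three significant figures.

78.8 days

Unit 1 (fractured limestone): v = 9.53×0.0032/0.06 = 0.5083 m/d, t = 218/0.5083 = 428.9 d
Unit 2 (clean gravel): v = 242×0.0032/0.28 = 2.766 m/d, t = 218/2.766 = 78.82 d
Faster unit: t = 78.8 d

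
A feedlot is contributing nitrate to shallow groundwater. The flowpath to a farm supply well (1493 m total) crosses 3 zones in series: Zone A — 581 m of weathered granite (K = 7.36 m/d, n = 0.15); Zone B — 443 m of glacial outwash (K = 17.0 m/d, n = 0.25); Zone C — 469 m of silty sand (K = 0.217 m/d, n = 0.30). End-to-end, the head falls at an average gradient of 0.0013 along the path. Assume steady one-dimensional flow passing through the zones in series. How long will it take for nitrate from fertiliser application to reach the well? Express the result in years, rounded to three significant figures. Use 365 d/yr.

For zones in series the flux q is common to all zones; the equivalent conductivity is the harmonic (thickness-weighted) mean, K_eq = L_total / Σ(L_j/K_j).
Σ(L/K) = 581/7.36 + 443/17.0 + 469/0.217 = 78.94 + 26.06 + 2161 = 2266 d
K_eq = L_total / Σ(L/K) = 1493 / 2266 = 0.6588 m/d
q = K_eq · i = 0.6588 × 0.0013 = 8.564e-4 m/d (same in every zone)
Zone A: v = q/n = 8.564e-4/0.15 = 0.005709 m/d → t_A = 581/0.005709 = 101800 d
Zone B: v = q/n = 8.564e-4/0.25 = 0.003426 m/d → t_B = 443/0.003426 = 129300 d
Zone C: v = q/n = 8.564e-4/0.30 = 0.002855 m/d → t_C = 469/0.002855 = 164300 d
Total t = 101800 + 129300 + 164300 = 395400 d
   = 395400 / 365 = 1080 yr

1080 years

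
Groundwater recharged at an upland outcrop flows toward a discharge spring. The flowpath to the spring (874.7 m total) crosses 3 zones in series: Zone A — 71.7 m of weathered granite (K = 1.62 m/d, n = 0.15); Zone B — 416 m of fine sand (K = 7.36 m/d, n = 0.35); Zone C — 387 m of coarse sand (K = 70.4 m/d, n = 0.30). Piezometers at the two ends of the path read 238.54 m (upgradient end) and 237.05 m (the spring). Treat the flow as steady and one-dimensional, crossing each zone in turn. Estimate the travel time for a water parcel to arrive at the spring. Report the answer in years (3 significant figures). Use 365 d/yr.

Total head drop ΔH = 238.54 − 237.05 = 1.49 m
Steady 1-D flow in series ⇒ the Darcy flux q is identical in every zone and the zone head losses add (resistances L/K in series).
Σ(L/K) = 71.7/1.62 + 416/7.36 + 387/70.4 = 44.26 + 56.52 + 5.497 = 106.3 d
q = ΔH / Σ(L/K) = 1.49 / 106.3 = 0.01402 m/d (same in every zone)
Zone A: v = q/n = 0.01402/0.15 = 0.09347 m/d → t_A = 71.7/0.09347 = 767.1 d
Zone B: v = q/n = 0.01402/0.35 = 0.04006 m/d → t_B = 416/0.04006 = 10390 d
Zone C: v = q/n = 0.01402/0.30 = 0.04673 m/d → t_C = 387/0.04673 = 8281 d
Total t = 767.1 + 10390 + 8281 = 19430 d
   = 19430 / 365 = 53.2 yr

53.2 years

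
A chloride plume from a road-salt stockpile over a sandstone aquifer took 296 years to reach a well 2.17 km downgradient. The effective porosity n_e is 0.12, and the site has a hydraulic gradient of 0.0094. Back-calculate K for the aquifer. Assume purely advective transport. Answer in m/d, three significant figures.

0.256 m/d

t = 296 years = 108000 d
L = 2.17 km = 2170 m
v = L / t = 2170 / 108000 = 0.02009 m/d
K = v · n / i = 0.02009 × 0.12 / 0.0094 = 0.256 m/d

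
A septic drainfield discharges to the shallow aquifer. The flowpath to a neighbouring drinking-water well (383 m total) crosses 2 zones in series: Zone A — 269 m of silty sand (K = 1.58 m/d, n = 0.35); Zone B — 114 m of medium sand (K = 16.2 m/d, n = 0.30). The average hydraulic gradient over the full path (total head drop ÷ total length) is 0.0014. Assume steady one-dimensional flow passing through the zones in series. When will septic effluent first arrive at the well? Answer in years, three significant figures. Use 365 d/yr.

116 years

Continuity: the same q passes through each zone, so ΔH = q·Σ(L_j/K_j) — the zones act as resistances in series.
Σ(L/K) = 269/1.58 + 114/16.2 = 170.3 + 7.037 = 177.3 d
K_eq = L_total / Σ(L/K) = 383 / 177.3 = 2.160 m/d
q = K_eq · i = 2.160 × 0.0014 = 0.003024 m/d (same in every zone)
Zone A: v = q/n = 0.003024/0.35 = 0.008641 m/d → t_A = 269/0.008641 = 31130 d
Zone B: v = q/n = 0.003024/0.30 = 0.01008 m/d → t_B = 114/0.01008 = 11310 d
Total t = 31130 + 11310 = 42440 d
   = 42440 / 365 = 116 yr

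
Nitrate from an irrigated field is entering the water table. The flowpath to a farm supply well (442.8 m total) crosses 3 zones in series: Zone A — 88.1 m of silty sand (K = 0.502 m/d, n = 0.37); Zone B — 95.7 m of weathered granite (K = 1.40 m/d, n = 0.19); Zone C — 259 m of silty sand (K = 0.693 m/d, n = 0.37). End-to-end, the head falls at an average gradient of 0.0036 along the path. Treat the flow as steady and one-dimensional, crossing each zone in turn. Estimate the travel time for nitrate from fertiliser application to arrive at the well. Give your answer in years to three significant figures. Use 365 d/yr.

156 years

Steady 1-D flow in series ⇒ the Darcy flux q is identical in every zone and the zone head losses add (resistances L/K in series).
Σ(L/K) = 88.1/0.502 + 95.7/1.40 + 259/0.693 = 175.5 + 68.36 + 373.7 = 617.6 d
K_eq = L_total / Σ(L/K) = 442.8 / 617.6 = 0.7170 m/d
q = K_eq · i = 0.7170 × 0.0036 = 0.002581 m/d (same in every zone)
Zone A: v = q/n = 0.002581/0.37 = 0.006976 m/d → t_A = 88.1/0.006976 = 12630 d
Zone B: v = q/n = 0.002581/0.19 = 0.01358 m/d → t_B = 95.7/0.01358 = 7045 d
Zone C: v = q/n = 0.002581/0.37 = 0.006976 m/d → t_C = 259/0.006976 = 37130 d
Total t = 12630 + 7045 + 37130 = 56800 d
   = 56800 / 365 = 156 yr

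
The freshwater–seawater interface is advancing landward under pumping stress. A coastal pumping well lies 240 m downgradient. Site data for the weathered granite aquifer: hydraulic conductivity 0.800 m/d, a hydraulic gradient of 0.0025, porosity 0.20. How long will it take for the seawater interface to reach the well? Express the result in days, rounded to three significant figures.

24000 days

Specific discharge q = 0.800 × 0.0025 = 0.002000 m/d
v_s = q/n_e = 0.002000/0.20 = 0.01000 m/d
t = L / v = 240 / 0.01000 = 24000 d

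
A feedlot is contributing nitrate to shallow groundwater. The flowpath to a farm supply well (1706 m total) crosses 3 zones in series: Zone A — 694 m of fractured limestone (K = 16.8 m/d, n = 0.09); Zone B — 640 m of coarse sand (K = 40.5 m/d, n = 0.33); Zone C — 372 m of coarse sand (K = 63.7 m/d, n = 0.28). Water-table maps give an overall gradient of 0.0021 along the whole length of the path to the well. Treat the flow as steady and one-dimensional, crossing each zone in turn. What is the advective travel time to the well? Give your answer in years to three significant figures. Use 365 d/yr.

For zones in series the flux q is common to all zones; the equivalent conductivity is the harmonic (thickness-weighted) mean, K_eq = L_total / Σ(L_j/K_j).
Σ(L/K) = 694/16.8 + 640/40.5 + 372/63.7 = 41.31 + 15.80 + 5.840 = 62.95 d
K_eq = L_total / Σ(L/K) = 1706 / 62.95 = 27.10 m/d
q = K_eq · i = 27.10 × 0.0021 = 0.05691 m/d (same in every zone)
Zone A: v = q/n = 0.05691/0.09 = 0.6323 m/d → t_A = 694/0.6323 = 1098 d
Zone B: v = q/n = 0.05691/0.33 = 0.1725 m/d → t_B = 640/0.1725 = 3711 d
Zone C: v = q/n = 0.05691/0.28 = 0.2033 m/d → t_C = 372/0.2033 = 1830 d
Total t = 1098 + 3711 + 1830 = 6639 d
   = 6639 / 365 = 18.2 yr

18.2 years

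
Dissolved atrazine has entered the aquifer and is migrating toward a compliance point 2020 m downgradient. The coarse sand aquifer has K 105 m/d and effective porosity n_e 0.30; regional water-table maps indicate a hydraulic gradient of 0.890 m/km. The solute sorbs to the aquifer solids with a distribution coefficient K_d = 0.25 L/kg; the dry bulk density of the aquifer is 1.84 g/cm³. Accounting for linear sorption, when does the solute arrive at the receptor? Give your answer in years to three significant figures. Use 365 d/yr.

Specific discharge q = 105 × 8.9e-4 = 0.09345 m/d
Average linear velocity = 0.09345 / 0.30 = 0.3115 m/d
Retardation R = 1 + ρ_b·K_d/n = 1 + 1.84×0.25/0.30 = 2.533
Contaminant velocity v_c = v/R = 0.3115/2.533 = 0.1230 m/d
t = L/v_c = 2020/0.1230 = 16430 d
   = 16430/365 = 45.0 yr

45.0 years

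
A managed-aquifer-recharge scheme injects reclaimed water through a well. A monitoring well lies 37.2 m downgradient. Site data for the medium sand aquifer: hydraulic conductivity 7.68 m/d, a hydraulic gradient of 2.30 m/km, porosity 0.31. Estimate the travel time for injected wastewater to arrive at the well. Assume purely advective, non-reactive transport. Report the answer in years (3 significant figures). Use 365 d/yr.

1.79 years

q = Ki = 7.68 × 0.0023 = 0.01766 m/d
Seepage velocity v = q / n = 0.01766 / 0.31 = 0.05698 m/d
t = L / v = 37.2 / 0.05698 = 652.9 d
   = 652.9 / 365 = 1.79 yr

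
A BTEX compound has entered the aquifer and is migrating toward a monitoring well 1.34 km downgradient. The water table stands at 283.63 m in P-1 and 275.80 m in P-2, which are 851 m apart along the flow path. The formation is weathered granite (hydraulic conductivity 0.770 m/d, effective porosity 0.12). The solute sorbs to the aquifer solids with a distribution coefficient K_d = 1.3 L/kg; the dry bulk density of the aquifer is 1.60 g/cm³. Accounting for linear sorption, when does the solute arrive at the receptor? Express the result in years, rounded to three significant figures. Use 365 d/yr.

Hydraulic gradient i = (283.63 − 275.80) / 851 = 7.83 / 851 = 0.009201
q = Ki = 0.770 × 0.009201 = 0.007085 m/d
v = Ki/n = 0.770·0.009201/0.12 = 0.05904 m/d
Retardation R = 1 + ρ_b·K_d/n = 1 + 1.60×1.3/0.12 = 18.33
Contaminant velocity v_c = v/R = 0.05904/18.33 = 0.003220 m/d
L = 1.34 km = 1340 m
t = L/v_c = 1340/0.003220 = 416100 d
   = 416100/365 = 1140 yr

1140 years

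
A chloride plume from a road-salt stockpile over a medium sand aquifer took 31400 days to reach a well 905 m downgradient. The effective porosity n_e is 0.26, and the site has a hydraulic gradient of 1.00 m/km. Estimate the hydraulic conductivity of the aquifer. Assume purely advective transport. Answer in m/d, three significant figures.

v = L / t = 905 / 31400 = 0.02882 m/d
K = v · n / i = 0.02882 × 0.26 / 0.0010 = 7.49 m/d

7.49 m/d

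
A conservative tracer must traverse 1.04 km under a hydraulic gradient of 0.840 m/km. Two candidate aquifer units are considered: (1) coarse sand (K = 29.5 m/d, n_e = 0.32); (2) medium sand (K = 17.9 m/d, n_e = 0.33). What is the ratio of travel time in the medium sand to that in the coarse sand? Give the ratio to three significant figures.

1.70

Unit 1 (coarse sand): v = 29.5×8.4e-4/0.32 = 0.07744 m/d, t = 1040/0.07744 = 13430 d
Unit 2 (medium sand): v = 17.9×8.4e-4/0.33 = 0.04556 m/d, t = 1040/0.04556 = 22830 d
t(medium sand) / t(coarse sand) = 22830/13430 = 1.70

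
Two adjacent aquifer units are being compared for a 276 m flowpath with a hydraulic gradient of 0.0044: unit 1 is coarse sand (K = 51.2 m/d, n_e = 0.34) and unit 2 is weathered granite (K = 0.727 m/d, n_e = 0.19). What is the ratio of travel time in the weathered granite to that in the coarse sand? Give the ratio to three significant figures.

Unit 1 (coarse sand): v = 51.2×0.0044/0.34 = 0.6626 m/d, t = 276/0.6626 = 416.5 d
Unit 2 (weathered granite): v = 0.727×0.0044/0.19 = 0.01684 m/d, t = 276/0.01684 = 16390 d
t(weathered granite) / t(coarse sand) = 16390/416.5 = 39.4

39.4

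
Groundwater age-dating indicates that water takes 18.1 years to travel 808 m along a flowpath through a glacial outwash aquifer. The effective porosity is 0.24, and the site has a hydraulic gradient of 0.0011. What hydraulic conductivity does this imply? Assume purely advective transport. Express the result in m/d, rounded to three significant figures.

t = 18.1 years = 6607 d
v = L / t = 808 / 6607 = 0.1223 m/d
K = v · n / i = 0.1223 × 0.24 / 0.0011 = 26.7 m/d

26.7 m/d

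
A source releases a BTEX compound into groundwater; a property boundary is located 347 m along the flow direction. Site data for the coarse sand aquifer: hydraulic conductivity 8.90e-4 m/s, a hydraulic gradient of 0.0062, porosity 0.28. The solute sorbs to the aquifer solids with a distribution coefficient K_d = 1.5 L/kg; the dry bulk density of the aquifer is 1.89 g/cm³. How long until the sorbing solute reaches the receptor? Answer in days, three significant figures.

K = 8.90e-4 m/s × 86400 s/d = 76.90 m/d
q = Ki = 76.90 × 0.0062 = 0.4768 m/d
v_s = q/n_e = 0.4768/0.28 = 1.703 m/d
Retardation R = 1 + ρ_b·K_d/n = 1 + 1.89×1.5/0.28 = 11.12
Contaminant velocity v_c = v/R = 1.703/11.12 = 0.1531 m/d
t = L/v_c = 347/0.1531 = 2267 d

2270 days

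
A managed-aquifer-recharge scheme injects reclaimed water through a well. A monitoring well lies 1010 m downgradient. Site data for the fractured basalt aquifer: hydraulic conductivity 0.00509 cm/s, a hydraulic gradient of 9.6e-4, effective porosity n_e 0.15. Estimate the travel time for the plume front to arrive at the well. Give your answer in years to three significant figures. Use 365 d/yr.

K = 0.00509 cm/s × 864 = 4.398 m/d
Specific discharge q = 4.398 × 9.6e-4 = 0.004222 m/d
Average linear velocity = 0.004222 / 0.15 = 0.02815 m/d
t = L / v = 1010 / 0.02815 = 35880 d
   = 35880 / 365 = 98.3 yr

98.3 years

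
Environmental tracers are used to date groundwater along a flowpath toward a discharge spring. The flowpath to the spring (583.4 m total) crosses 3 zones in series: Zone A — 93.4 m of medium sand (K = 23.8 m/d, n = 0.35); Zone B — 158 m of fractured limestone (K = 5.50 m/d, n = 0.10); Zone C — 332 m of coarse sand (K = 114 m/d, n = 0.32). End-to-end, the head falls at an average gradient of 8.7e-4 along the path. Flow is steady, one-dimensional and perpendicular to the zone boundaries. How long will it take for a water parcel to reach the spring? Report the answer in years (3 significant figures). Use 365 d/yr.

29.7 years

For zones in series the flux q is common to all zones; the equivalent conductivity is the harmonic (thickness-weighted) mean, K_eq = L_total / Σ(L_j/K_j).
Σ(L/K) = 93.4/23.8 + 158/5.50 + 332/114 = 3.924 + 28.73 + 2.912 = 35.56 d
K_eq = L_total / Σ(L/K) = 583.4 / 35.56 = 16.40 m/d
q = K_eq · i = 16.40 × 8.7e-4 = 0.01427 m/d (same in every zone)
Zone A: v = q/n = 0.01427/0.35 = 0.04078 m/d → t_A = 93.4/0.04078 = 2291 d
Zone B: v = q/n = 0.01427/0.10 = 0.1427 m/d → t_B = 158/0.1427 = 1107 d
Zone C: v = q/n = 0.01427/0.32 = 0.04460 m/d → t_C = 332/0.04460 = 7444 d
Total t = 2291 + 1107 + 7444 = 10840 d
   = 10840 / 365 = 29.7 yr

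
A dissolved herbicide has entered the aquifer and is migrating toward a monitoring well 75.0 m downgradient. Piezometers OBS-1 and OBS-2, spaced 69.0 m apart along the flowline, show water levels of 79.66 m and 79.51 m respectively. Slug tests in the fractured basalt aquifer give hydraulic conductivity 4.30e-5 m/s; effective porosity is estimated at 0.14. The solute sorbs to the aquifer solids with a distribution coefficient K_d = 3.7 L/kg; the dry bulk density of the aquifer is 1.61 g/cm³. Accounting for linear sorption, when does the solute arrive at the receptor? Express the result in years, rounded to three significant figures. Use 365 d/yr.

Hydraulic gradient i = (79.66 − 79.51) / 69.0 = 0.15 / 69.0 = 0.002174
K = 4.30e-5 m/s × 86400 s/d = 3.715 m/d
Darcy flux q = K·i = 3.715 × 0.002174 = 0.008077 m/d
v = Ki/n = 3.715·0.002174/0.14 = 0.05769 m/d
Retardation R = 1 + ρ_b·K_d/n = 1 + 1.61×3.7/0.14 = 43.55
Contaminant velocity v_c = v/R = 0.05769/43.55 = 0.001325 m/d
t = L/v_c = 75.0/0.001325 = 56620 d
   = 56620/365 = 155 yr

155 years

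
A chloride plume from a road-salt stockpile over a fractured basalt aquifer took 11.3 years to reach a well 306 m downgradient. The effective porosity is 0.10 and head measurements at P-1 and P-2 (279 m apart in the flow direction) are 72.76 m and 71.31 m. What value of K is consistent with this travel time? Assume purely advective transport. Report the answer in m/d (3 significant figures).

1.43 m/d

Hydraulic gradient i = (72.76 − 71.31) / 279 = 1.45 / 279 = 0.005197
t = 11.3 years = 4125 d
v = L / t = 306 / 4125 = 0.07419 m/d
K = v · n / i = 0.07419 × 0.10 / 0.005197 = 1.43 m/d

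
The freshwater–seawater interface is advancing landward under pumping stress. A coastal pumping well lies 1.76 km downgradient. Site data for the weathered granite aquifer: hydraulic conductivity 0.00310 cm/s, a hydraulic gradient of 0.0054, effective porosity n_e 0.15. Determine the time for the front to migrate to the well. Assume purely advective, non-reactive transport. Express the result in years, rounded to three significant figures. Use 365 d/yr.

K = 0.00310 cm/s × 864 = 2.678 m/d
q = Ki = 2.678 × 0.0054 = 0.01446 m/d
Average linear velocity = 0.01446 / 0.15 = 0.09642 m/d
L = 1.76 km = 1760 m
t = L / v = 1760 / 0.09642 = 18250 d
   = 18250 / 365 = 50.0 yr

50.0 years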